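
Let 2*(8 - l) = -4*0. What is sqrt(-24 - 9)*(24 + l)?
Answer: 32*I*sqrt(33) ≈ 183.83*I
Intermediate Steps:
l = 8 (l = 8 - (-2)*0 = 8 - 1/2*0 = 8 + 0 = 8)
sqrt(-24 - 9)*(24 + l) = sqrt(-24 - 9)*(24 + 8) = sqrt(-33)*32 = (I*sqrt(33))*32 = 32*I*sqrt(33)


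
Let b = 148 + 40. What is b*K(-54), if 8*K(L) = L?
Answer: -1269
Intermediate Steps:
b = 188
K(L) = L/8
b*K(-54) = 188*((1/8)*(-54)) = 188*(-27/4) = -1269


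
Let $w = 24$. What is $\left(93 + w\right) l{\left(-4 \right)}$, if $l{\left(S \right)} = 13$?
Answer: $1521$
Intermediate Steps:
$\left(93 + w\right) l{\left(-4 \right)} = \left(93 + 24\right) 13 = 117 \cdot 13 = 1521$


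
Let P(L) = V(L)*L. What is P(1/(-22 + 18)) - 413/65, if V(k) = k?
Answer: -6543/1040 ≈ -6.2913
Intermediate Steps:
P(L) = L² (P(L) = L*L = L²)
P(1/(-22 + 18)) - 413/65 = (1/(-22 + 18))² - 413/65 = (1/(-4))² - 413*1/65 = (-¼)² - 413/65 = 1/16 - 413/65 = -6543/1040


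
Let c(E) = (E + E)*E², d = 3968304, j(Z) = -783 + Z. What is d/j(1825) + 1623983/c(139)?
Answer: 10658198715319/2798414998 ≈ 3808.7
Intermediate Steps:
c(E) = 2*E³ (c(E) = (2*E)*E² = 2*E³)
d/j(1825) + 1623983/c(139) = 3968304/(-783 + 1825) + 1623983/((2*139³)) = 3968304/1042 + 1623983/((2*2685619)) = 3968304*(1/1042) + 1623983/5371238 = 1984152/521 + 1623983*(1/5371238) = 1984152/521 + 1623983/5371238 = 10658198715319/2798414998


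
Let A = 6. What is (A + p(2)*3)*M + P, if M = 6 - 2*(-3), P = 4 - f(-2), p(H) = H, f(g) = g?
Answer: 150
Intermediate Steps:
P = 6 (P = 4 - 1*(-2) = 4 + 2 = 6)
M = 12 (M = 6 + 6 = 12)
(A + p(2)*3)*M + P = (6 + 2*3)*12 + 6 = (6 + 6)*12 + 6 = 12*12 + 6 = 144 + 6 = 150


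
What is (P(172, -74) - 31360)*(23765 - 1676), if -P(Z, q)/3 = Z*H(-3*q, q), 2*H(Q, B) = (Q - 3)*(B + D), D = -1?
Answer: 92912739810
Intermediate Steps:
H(Q, B) = (-1 + B)*(-3 + Q)/2 (H(Q, B) = ((Q - 3)*(B - 1))/2 = ((-3 + Q)*(-1 + B))/2 = ((-1 + B)*(-3 + Q))/2 = (-1 + B)*(-3 + Q)/2)
P(Z, q) = -3*Z*(3/2 - 3*q²/2) (P(Z, q) = -3*Z*(3/2 - 3*q/2 - (-3)*q/2 + q*(-3*q)/2) = -3*Z*(3/2 - 3*q/2 + 3*q/2 - 3*q²/2) = -3*Z*(3/2 - 3*q²/2))
(P(172, -74) - 31360)*(23765 - 1676) = ((9/2)*172*(-1 + (-74)²) - 31360)*(23765 - 1676) = ((9/2)*172*(-1 + 5476) - 31360)*22089 = ((9/2)*172*5475 - 31360)*22089 = (4237650 - 31360)*22089 = 4206290*22089 = 92912739810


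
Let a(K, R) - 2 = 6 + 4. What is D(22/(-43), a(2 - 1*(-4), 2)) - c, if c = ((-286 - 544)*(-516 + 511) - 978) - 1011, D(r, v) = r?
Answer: -92945/43 ≈ -2161.5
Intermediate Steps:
a(K, R) = 12 (a(K, R) = 2 + (6 + 4) = 2 + 10 = 12)
c = 2161 (c = (-830*(-5) - 978) - 1011 = (4150 - 978) - 1011 = 3172 - 1011 = 2161)
D(22/(-43), a(2 - 1*(-4), 2)) - c = 22/(-43) - 1*2161 = 22*(-1/43) - 2161 = -22/43 - 2161 = -92945/43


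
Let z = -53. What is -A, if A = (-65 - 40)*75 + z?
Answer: 7928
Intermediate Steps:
A = -7928 (A = (-65 - 40)*75 - 53 = -105*75 - 53 = -7875 - 53 = -7928)
-A = -1*(-7928) = 7928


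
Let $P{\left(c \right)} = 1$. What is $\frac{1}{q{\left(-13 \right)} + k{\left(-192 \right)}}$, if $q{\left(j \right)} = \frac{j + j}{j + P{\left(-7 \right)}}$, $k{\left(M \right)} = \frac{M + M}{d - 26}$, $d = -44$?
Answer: $\frac{210}{1607} \approx 0.13068$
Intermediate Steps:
$k{\left(M \right)} = - \frac{M}{35}$ ($k{\left(M \right)} = \frac{M + M}{-44 - 26} = \frac{2 M}{-70} = 2 M \left(- \frac{1}{70}\right) = - \frac{M}{35}$)
$q{\left(j \right)} = \frac{2 j}{1 + j}$ ($q{\left(j \right)} = \frac{j + j}{j + 1} = \frac{2 j}{1 + j}$)
$\frac{1}{q{\left(-13 \right)} + k{\left(-192 \right)}} = \frac{1}{2 \left(-13\right) \frac{1}{1 - 13} - - \frac{192}{35}} = \frac{1}{2 \left(-13\right) \frac{1}{-12} + \frac{192}{35}} = \frac{1}{2 \left(-13\right) \left(- \frac{1}{12}\right) + \frac{192}{35}} = \frac{1}{\frac{13}{6} + \frac{192}{35}} = \frac{1}{\frac{1607}{210}} = \frac{210}{1607}$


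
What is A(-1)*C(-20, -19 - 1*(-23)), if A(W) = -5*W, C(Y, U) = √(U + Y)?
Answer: 20*I ≈ 20.0*I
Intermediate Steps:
A(-1)*C(-20, -19 - 1*(-23)) = (-5*(-1))*√((-19 - 1*(-23)) - 20) = 5*√((-19 + 23) - 20) = 5*√(4 - 20) = 5*√(-16) = 5*(4*I) = 20*I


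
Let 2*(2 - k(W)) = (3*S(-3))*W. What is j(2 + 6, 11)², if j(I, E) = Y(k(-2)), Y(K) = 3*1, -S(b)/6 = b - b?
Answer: 9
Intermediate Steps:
S(b) = 0 (S(b) = -6*(b - b) = -6*0 = 0)
k(W) = 2 (k(W) = 2 - 3*0*W/2 = 2 - 0*W = 2 - ½*0 = 2 + 0 = 2)
Y(K) = 3
j(I, E) = 3
j(2 + 6, 11)² = 3² = 9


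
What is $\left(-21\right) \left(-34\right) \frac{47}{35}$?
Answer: $\frac{4794}{5} \approx 958.8$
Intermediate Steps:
$\left(-21\right) \left(-34\right) \frac{47}{35} = 714 \cdot 47 \cdot \frac{1}{35} = 714 \cdot \frac{47}{35} = \frac{4794}{5}$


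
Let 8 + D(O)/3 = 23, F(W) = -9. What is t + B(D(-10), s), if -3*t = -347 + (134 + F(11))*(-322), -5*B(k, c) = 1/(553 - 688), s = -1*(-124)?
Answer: 9134326/675 ≈ 13532.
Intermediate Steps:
D(O) = 45 (D(O) = -24 + 3*23 = -24 + 69 = 45)
s = 124
B(k, c) = 1/675 (B(k, c) = -1/(5*(553 - 688)) = -1/5/(-135) = -1/5*(-1/135) = 1/675)
t = 40597/3 (t = -(-347 + (134 - 9)*(-322))/3 = -(-347 + 125*(-322))/3 = -(-347 - 40250)/3 = -1/3*(-40597) = 40597/3 ≈ 13532.)
t + B(D(-10), s) = 40597/3 + 1/675 = 9134326/675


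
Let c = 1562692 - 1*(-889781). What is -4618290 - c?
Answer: -7070763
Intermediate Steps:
c = 2452473 (c = 1562692 + 889781 = 2452473)
-4618290 - c = -4618290 - 1*2452473 = -4618290 - 2452473 = -7070763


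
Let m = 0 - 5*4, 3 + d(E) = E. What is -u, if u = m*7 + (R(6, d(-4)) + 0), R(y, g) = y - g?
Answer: 127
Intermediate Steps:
d(E) = -3 + E
m = -20 (m = 0 - 20 = -20)
u = -127 (u = -20*7 + ((6 - (-3 - 4)) + 0) = -140 + ((6 - 1*(-7)) + 0) = -140 + ((6 + 7) + 0) = -140 + (13 + 0) = -140 + 13 = -127)
-u = -1*(-127) = 127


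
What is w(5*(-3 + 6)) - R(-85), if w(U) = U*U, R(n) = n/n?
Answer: 224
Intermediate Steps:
R(n) = 1
w(U) = U²
w(5*(-3 + 6)) - R(-85) = (5*(-3 + 6))² - 1*1 = (5*3)² - 1 = 15² - 1 = 225 - 1 = 224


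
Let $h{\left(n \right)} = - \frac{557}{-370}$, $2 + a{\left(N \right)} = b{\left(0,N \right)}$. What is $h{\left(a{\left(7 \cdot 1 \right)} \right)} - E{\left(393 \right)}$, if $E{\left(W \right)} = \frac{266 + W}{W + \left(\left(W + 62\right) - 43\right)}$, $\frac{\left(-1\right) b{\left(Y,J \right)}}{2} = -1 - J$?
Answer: $\frac{40911}{59570} \approx 0.68677$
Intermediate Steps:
$b{\left(Y,J \right)} = 2 + 2 J$ ($b{\left(Y,J \right)} = - 2 \left(-1 - J\right) = 2 + 2 J$)
$a{\left(N \right)} = 2 N$ ($a{\left(N \right)} = -2 + \left(2 + 2 N\right) = 2 N$)
$E{\left(W \right)} = \frac{266 + W}{19 + 2 W}$ ($E{\left(W \right)} = \frac{266 + W}{W + \left(\left(62 + W\right) - 43\right)} = \frac{266 + W}{W + \left(19 + W\right)} = \frac{266 + W}{19 + 2 W}$)
$h{\left(n \right)} = \frac{557}{370}$ ($h{\left(n \right)} = \left(-557\right) \left(- \frac{1}{370}\right) = \frac{557}{370}$)
$h{\left(a{\left(7 \cdot 1 \right)} \right)} - E{\left(393 \right)} = \frac{557}{370} - \frac{266 + 393}{19 + 2 \cdot 393} = \frac{557}{370} - \frac{1}{19 + 786} \cdot 659 = \frac{557}{370} - \frac{1}{805} \cdot 659 = \frac{557}{370} - \frac{659}{805} = \frac{40911}{59570}$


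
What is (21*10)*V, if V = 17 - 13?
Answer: 840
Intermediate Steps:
V = 4
(21*10)*V = (21*10)*4 = 210*4 = 840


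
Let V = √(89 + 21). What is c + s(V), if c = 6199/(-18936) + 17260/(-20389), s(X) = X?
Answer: -453226771/386086104 + √110 ≈ 9.3142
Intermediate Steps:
V = √110 ≈ 10.488
c = -453226771/386086104 (c = 6199*(-1/18936) + 17260*(-1/20389) = -6199/18936 - 17260/20389 = -453226771/386086104 ≈ -1.1739)
c + s(V) = -453226771/386086104 + √110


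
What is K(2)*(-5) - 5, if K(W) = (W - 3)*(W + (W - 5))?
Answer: -10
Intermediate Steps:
K(W) = (-5 + 2*W)*(-3 + W) (K(W) = (-3 + W)*(W + (-5 + W)) = (-3 + W)*(-5 + 2*W) = (-5 + 2*W)*(-3 + W))
K(2)*(-5) - 5 = (15 - 11*2 + 2*2**2)*(-5) - 5 = (15 - 22 + 2*4)*(-5) - 5 = (15 - 22 + 8)*(-5) - 5 = 1*(-5) - 5 = -5 - 5 = -10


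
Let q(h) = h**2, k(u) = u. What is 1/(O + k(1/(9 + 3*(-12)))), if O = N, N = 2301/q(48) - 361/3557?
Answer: 24585984/21148147 ≈ 1.1626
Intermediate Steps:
N = 2450971/2731776 (N = 2301/(48**2) - 361/3557 = 2301/2304 - 361*1/3557 = 2301*(1/2304) - 361/3557 = 767/768 - 361/3557 = 2450971/2731776 ≈ 0.89721)
O = 2450971/2731776 ≈ 0.89721
1/(O + k(1/(9 + 3*(-12)))) = 1/(2450971/2731776 + 1/(9 + 3*(-12))) = 1/(2450971/2731776 + 1/(9 - 36)) = 1/(2450971/2731776 + 1/(-27)) = 1/(2450971/2731776 - 1/27) = 1/(21148147/24585984) = 24585984/21148147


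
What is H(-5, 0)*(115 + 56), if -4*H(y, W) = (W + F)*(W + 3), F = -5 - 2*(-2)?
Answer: 513/4 ≈ 128.25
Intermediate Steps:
F = -1 (F = -5 + 4 = -1)
H(y, W) = -(-1 + W)*(3 + W)/4 (H(y, W) = -(W - 1)*(W + 3)/4 = -(-1 + W)*(3 + W)/4)
H(-5, 0)*(115 + 56) = (¾ - ½*0 - ¼*0²)*(115 + 56) = (¾ + 0 - ¼*0)*171 = (¾ + 0 + 0)*171 = (¾)*171 = 513/4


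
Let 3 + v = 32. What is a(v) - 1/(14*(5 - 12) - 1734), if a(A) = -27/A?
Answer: -49435/53128 ≈ -0.93049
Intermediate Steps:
v = 29 (v = -3 + 32 = 29)
a(v) - 1/(14*(5 - 12) - 1734) = -27/29 - 1/(14*(5 - 12) - 1734) = -27*1/29 - 1/(14*(-7) - 1734) = -27/29 - 1/(-98 - 1734) = -27/29 - 1/(-1832) = -27/29 - 1*(-1/1832) = -27/29 + 1/1832 = -49435/53128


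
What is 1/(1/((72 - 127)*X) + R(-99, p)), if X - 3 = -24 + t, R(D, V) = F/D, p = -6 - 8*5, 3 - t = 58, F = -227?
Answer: 37620/86269 ≈ 0.43608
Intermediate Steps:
t = -55 (t = 3 - 1*58 = 3 - 58 = -55)
p = -46 (p = -6 - 40 = -46)
R(D, V) = -227/D
X = -76 (X = 3 + (-24 - 55) = 3 - 79 = -76)
1/(1/((72 - 127)*X) + R(-99, p)) = 1/(1/((72 - 127)*(-76)) - 227/(-99)) = 1/(1/(-55*(-76)) - 227*(-1/99)) = 1/(1/4180 + 227/99) = 1/(86269/37620) = 37620/86269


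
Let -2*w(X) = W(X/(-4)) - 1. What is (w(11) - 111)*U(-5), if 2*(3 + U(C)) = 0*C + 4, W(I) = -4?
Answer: 217/2 ≈ 108.50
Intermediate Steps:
U(C) = -1 (U(C) = -3 + (0*C + 4)/2 = -3 + (0 + 4)/2 = -3 + (½)*4 = -3 + 2 = -1)
w(X) = 5/2 (w(X) = -(-4 - 1)/2 = -½*(-5) = 5/2)
(w(11) - 111)*U(-5) = (5/2 - 111)*(-1) = -217/2*(-1) = 217/2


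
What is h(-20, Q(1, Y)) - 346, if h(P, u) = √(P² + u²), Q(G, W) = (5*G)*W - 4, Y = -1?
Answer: -346 + √481 ≈ -324.07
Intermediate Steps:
Q(G, W) = -4 + 5*G*W (Q(G, W) = 5*G*W - 4 = -4 + 5*G*W)
h(-20, Q(1, Y)) - 346 = √((-20)² + (-4 + 5*1*(-1))²) - 346 = √(400 + (-4 - 5)²) - 346 = √(400 + (-9)²) - 346 = √(400 + 81) - 346 = √481 - 346 = -346 + √481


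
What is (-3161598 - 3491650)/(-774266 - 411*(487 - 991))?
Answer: 3326624/283561 ≈ 11.732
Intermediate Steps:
(-3161598 - 3491650)/(-774266 - 411*(487 - 991)) = -6653248/(-774266 - 411*(-504)) = -6653248/(-774266 + 207144) = -6653248/(-567122) = -6653248*(-1/567122) = 3326624/283561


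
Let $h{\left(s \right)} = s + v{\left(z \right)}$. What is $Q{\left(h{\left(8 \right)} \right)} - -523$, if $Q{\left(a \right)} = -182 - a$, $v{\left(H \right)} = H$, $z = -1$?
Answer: $334$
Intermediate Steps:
$h{\left(s \right)} = -1 + s$ ($h{\left(s \right)} = s - 1 = -1 + s$)
$Q{\left(h{\left(8 \right)} \right)} - -523 = \left(-182 - \left(-1 + 8\right)\right) - -523 = \left(-182 - 7\right) + 523 = -189 + 523 = 334$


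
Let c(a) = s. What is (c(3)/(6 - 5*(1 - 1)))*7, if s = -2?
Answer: -7/3 ≈ -2.3333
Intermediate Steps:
c(a) = -2
(c(3)/(6 - 5*(1 - 1)))*7 = -2/(6 - 5*(1 - 1))*7 = -2/(6 - 5*0)*7 = -2/(6 + 0)*7 = -2/6*7 = -2*⅙*7 = -⅓*7 = -7/3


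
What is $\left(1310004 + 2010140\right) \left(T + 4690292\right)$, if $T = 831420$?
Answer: $18332878966528$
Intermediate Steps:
$\left(1310004 + 2010140\right) \left(T + 4690292\right) = \left(1310004 + 2010140\right) \left(831420 + 4690292\right) = 3320144 \cdot 5521712 = 18332878966528$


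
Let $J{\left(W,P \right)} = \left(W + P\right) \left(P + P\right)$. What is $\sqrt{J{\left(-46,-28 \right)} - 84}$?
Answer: $2 \sqrt{1015} \approx 63.718$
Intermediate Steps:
$J{\left(W,P \right)} = 2 P \left(P + W\right)$ ($J{\left(W,P \right)} = \left(P + W\right) 2 P = 2 P \left(P + W\right)$)
$\sqrt{J{\left(-46,-28 \right)} - 84} = \sqrt{2 \left(-28\right) \left(-28 - 46\right) - 84} = \sqrt{2 \left(-28\right) \left(-74\right) - 84} = \sqrt{4144 - 84} = \sqrt{4060} = 2 \sqrt{1015}$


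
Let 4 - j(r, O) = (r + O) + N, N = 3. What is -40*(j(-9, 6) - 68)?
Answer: 2560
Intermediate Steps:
j(r, O) = 1 - O - r (j(r, O) = 4 - ((r + O) + 3) = 4 - ((O + r) + 3) = 4 - (3 + O + r) = 4 + (-3 - O - r) = 1 - O - r)
-40*(j(-9, 6) - 68) = -40*((1 - 1*6 - 1*(-9)) - 68) = -40*((1 - 6 + 9) - 68) = -40*(4 - 68) = -40*(-64) = 2560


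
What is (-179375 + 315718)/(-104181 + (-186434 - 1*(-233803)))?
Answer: -136343/56812 ≈ -2.3999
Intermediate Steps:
(-179375 + 315718)/(-104181 + (-186434 - 1*(-233803))) = 136343/(-104181 + (-186434 + 233803)) = 136343/(-104181 + 47369) = 136343/(-56812) = 136343*(-1/56812) = -136343/56812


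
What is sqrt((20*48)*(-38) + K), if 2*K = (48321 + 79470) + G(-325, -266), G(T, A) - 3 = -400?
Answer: sqrt(27217) ≈ 164.98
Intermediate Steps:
G(T, A) = -397 (G(T, A) = 3 - 400 = -397)
K = 63697 (K = ((48321 + 79470) - 397)/2 = (127791 - 397)/2 = (1/2)*127394 = 63697)
sqrt((20*48)*(-38) + K) = sqrt((20*48)*(-38) + 63697) = sqrt(960*(-38) + 63697) = sqrt(-36480 + 63697) = sqrt(27217)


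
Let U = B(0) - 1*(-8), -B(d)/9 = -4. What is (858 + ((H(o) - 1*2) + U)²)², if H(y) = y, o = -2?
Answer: 6041764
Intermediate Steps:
B(d) = 36 (B(d) = -9*(-4) = 36)
U = 44 (U = 36 - 1*(-8) = 36 + 8 = 44)
(858 + ((H(o) - 1*2) + U)²)² = (858 + ((-2 - 1*2) + 44)²)² = (858 + ((-2 - 2) + 44)²)² = (858 + (-4 + 44)²)² = (858 + 40²)² = (858 + 1600)² = 2458² = 6041764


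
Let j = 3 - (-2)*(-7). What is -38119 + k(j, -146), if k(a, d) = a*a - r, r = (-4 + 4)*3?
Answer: -37998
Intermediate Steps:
r = 0 (r = 0*3 = 0)
j = -11 (j = 3 - 2*7 = 3 - 14 = -11)
k(a, d) = a² (k(a, d) = a*a - 1*0 = a² + 0 = a²)
-38119 + k(j, -146) = -38119 + (-11)² = -38119 + 121 = -37998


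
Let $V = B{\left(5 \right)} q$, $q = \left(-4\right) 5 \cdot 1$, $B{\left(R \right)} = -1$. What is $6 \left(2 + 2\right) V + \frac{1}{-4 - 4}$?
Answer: $\frac{3839}{8} \approx 479.88$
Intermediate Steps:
$q = -20$ ($q = \left(-20\right) 1 = -20$)
$V = 20$ ($V = \left(-1\right) \left(-20\right) = 20$)
$6 \left(2 + 2\right) V + \frac{1}{-4 - 4} = 6 \left(2 + 2\right) 20 + \frac{1}{-4 - 4} = 6 \cdot 4 \cdot 20 + \frac{1}{-8} = 24 \cdot 20 - \frac{1}{8} = 480 - \frac{1}{8} = \frac{3839}{8}$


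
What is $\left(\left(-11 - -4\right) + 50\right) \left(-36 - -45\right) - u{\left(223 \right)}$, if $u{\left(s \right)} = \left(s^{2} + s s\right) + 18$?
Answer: $-99089$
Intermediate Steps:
$u{\left(s \right)} = 18 + 2 s^{2}$ ($u{\left(s \right)} = \left(s^{2} + s^{2}\right) + 18 = 2 s^{2} + 18 = 18 + 2 s^{2}$)
$\left(\left(-11 - -4\right) + 50\right) \left(-36 - -45\right) - u{\left(223 \right)} = \left(\left(-11 - -4\right) + 50\right) \left(-36 - -45\right) - \left(18 + 2 \cdot 223^{2}\right) = \left(\left(-11 + 4\right) + 50\right) \left(-36 + 45\right) - \left(18 + 2 \cdot 49729\right) = \left(-7 + 50\right) 9 - \left(18 + 99458\right) = 43 \cdot 9 - 99476 = 387 - 99476 = -99089$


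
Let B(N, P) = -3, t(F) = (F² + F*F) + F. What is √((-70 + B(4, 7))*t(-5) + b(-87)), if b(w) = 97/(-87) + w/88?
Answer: I*√48167848410/3828 ≈ 57.333*I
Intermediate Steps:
t(F) = F + 2*F² (t(F) = (F² + F²) + F = 2*F² + F = F + 2*F²)
b(w) = -97/87 + w/88 (b(w) = 97*(-1/87) + w*(1/88) = -97/87 + w/88)
√((-70 + B(4, 7))*t(-5) + b(-87)) = √((-70 - 3)*(-5*(1 + 2*(-5))) + (-97/87 + (1/88)*(-87))) = √(-(-365)*(1 - 10) + (-97/87 - 87/88)) = √(-(-365)*(-9) - 16105/7656) = √(-73*45 - 16105/7656) = √(-3285 - 16105/7656) = √(-25166065/7656) = I*√48167848410/3828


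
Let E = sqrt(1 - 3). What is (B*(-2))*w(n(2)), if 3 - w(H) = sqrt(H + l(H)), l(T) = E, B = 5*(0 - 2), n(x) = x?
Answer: 60 - 20*sqrt(2 + I*sqrt(2)) ≈ 30.169 - 9.4814*I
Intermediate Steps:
B = -10 (B = 5*(-2) = -10)
E = I*sqrt(2) (E = sqrt(-2) = I*sqrt(2) ≈ 1.4142*I)
l(T) = I*sqrt(2)
w(H) = 3 - sqrt(H + I*sqrt(2))
(B*(-2))*w(n(2)) = (-10*(-2))*(3 - sqrt(2 + I*sqrt(2))) = 20*(3 - sqrt(2 + I*sqrt(2))) = 60 - 20*sqrt(2 + I*sqrt(2))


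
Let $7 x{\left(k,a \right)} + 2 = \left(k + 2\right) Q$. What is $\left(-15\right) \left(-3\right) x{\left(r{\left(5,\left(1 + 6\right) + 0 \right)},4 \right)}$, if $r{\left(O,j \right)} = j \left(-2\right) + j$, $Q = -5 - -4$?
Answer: $\frac{135}{7} \approx 19.286$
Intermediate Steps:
$Q = -1$ ($Q = -5 + 4 = -1$)
$r{\left(O,j \right)} = - j$ ($r{\left(O,j \right)} = - 2 j + j = - j$)
$x{\left(k,a \right)} = - \frac{4}{7} - \frac{k}{7}$ ($x{\left(k,a \right)} = - \frac{2}{7} + \frac{\left(k + 2\right) \left(-1\right)}{7} = - \frac{2}{7} + \frac{\left(2 + k\right) \left(-1\right)}{7} = - \frac{2}{7} + \frac{-2 - k}{7} = - \frac{2}{7} - \left(\frac{2}{7} + \frac{k}{7}\right) = - \frac{4}{7} - \frac{k}{7}$)
$\left(-15\right) \left(-3\right) x{\left(r{\left(5,\left(1 + 6\right) + 0 \right)},4 \right)} = \left(-15\right) \left(-3\right) \left(- \frac{4}{7} - \frac{\left(-1\right) \left(\left(1 + 6\right) + 0\right)}{7}\right) = 45 \left(- \frac{4}{7} - \frac{\left(-1\right) \left(7 + 0\right)}{7}\right) = 45 \left(- \frac{4}{7} - \frac{\left(-1\right) 7}{7}\right) = 45 \left(- \frac{4}{7} - -1\right) = 45 \left(- \frac{4}{7} + 1\right) = 45 \cdot \frac{3}{7} = \frac{135}{7}$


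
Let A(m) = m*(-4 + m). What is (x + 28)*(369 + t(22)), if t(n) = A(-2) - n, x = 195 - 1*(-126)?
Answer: 125291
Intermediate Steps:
x = 321 (x = 195 + 126 = 321)
t(n) = 12 - n (t(n) = -2*(-4 - 2) - n = -2*(-6) - n = 12 - n)
(x + 28)*(369 + t(22)) = (321 + 28)*(369 + (12 - 1*22)) = 349*(369 + (12 - 22)) = 349*(369 - 10) = 349*359 = 125291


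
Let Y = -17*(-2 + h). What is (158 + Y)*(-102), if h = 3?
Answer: -14382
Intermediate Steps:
Y = -17 (Y = -17*(-2 + 3) = -17*1 = -17)
(158 + Y)*(-102) = (158 - 17)*(-102) = 141*(-102) = -14382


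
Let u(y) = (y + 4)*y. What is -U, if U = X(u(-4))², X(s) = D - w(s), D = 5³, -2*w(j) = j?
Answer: -15625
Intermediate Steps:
w(j) = -j/2
D = 125
u(y) = y*(4 + y) (u(y) = (4 + y)*y = y*(4 + y))
X(s) = 125 + s/2 (X(s) = 125 - (-1)*s/2 = 125 + s/2)
U = 15625 (U = (125 + (-4*(4 - 4))/2)² = (125 + (-4*0)/2)² = (125 + (½)*0)² = (125 + 0)² = 125² = 15625)
-U = -1*15625 = -15625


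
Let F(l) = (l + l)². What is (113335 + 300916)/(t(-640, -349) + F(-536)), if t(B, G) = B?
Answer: 414251/1148544 ≈ 0.36067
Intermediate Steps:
F(l) = 4*l² (F(l) = (2*l)² = 4*l²)
(113335 + 300916)/(t(-640, -349) + F(-536)) = (113335 + 300916)/(-640 + 4*(-536)²) = 414251/(-640 + 4*287296) = 414251/(-640 + 1149184) = 414251/1148544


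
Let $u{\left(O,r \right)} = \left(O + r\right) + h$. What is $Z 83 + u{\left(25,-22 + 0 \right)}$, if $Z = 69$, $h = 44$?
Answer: $5774$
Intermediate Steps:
$u{\left(O,r \right)} = 44 + O + r$ ($u{\left(O,r \right)} = \left(O + r\right) + 44 = 44 + O + r$)
$Z 83 + u{\left(25,-22 + 0 \right)} = 69 \cdot 83 + \left(44 + 25 + \left(-22 + 0\right)\right) = 5727 + \left(44 + 25 - 22\right) = 5727 + 47 = 5774$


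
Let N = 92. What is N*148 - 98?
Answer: 13518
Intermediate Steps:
N*148 - 98 = 92*148 - 98 = 13616 - 98 = 13518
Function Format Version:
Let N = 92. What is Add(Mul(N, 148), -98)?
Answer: 13518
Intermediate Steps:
Add(Mul(N, 148), -98) = Add(Mul(92, 148), -98) = Add(13616, -98) = 13518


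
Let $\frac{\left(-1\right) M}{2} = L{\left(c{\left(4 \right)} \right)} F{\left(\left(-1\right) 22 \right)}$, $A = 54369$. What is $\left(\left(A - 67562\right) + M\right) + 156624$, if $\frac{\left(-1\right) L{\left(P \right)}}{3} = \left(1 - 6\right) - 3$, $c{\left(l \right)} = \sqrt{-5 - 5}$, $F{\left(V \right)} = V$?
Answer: $144487$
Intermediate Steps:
$c{\left(l \right)} = i \sqrt{10}$ ($c{\left(l \right)} = \sqrt{-10} = i \sqrt{10}$)
$L{\left(P \right)} = 24$ ($L{\left(P \right)} = - 3 \left(\left(1 - 6\right) - 3\right) = - 3 \left(-5 - 3\right) = \left(-3\right) \left(-8\right) = 24$)
$M = 1056$ ($M = - 2 \cdot 24 \left(\left(-1\right) 22\right) = - 2 \cdot 24 \left(-22\right) = \left(-2\right) \left(-528\right) = 1056$)
$\left(\left(A - 67562\right) + M\right) + 156624 = \left(\left(54369 - 67562\right) + 1056\right) + 156624 = \left(-13193 + 1056\right) + 156624 = -12137 + 156624 = 144487$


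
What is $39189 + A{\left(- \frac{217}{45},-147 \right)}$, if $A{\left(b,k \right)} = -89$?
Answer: $39100$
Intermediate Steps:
$39189 + A{\left(- \frac{217}{45},-147 \right)} = 39189 - 89 = 39100$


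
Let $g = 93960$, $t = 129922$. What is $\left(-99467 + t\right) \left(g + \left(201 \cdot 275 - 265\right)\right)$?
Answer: $4536881350$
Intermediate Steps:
$\left(-99467 + t\right) \left(g + \left(201 \cdot 275 - 265\right)\right) = \left(-99467 + 129922\right) \left(93960 + \left(201 \cdot 275 - 265\right)\right) = 30455 \left(93960 + \left(55275 - 265\right)\right) = 30455 \left(93960 + 55010\right) = 30455 \cdot 148970 = 4536881350$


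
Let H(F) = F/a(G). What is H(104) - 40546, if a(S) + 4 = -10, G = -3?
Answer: -283874/7 ≈ -40553.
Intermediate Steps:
a(S) = -14 (a(S) = -4 - 10 = -14)
H(F) = -F/14 (H(F) = F/(-14) = F*(-1/14) = -F/14)
H(104) - 40546 = -1/14*104 - 40546 = -52/7 - 40546 = -283874/7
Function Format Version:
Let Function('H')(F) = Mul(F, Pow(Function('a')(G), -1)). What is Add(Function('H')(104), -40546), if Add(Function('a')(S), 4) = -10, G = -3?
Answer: Rational(-283874, 7) ≈ -40553.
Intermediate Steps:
Function('a')(S) = -14 (Function('a')(S) = Add(-4, -10) = -14)
Function('H')(F) = Mul(Rational(-1, 14), F) (Function('H')(F) = Mul(F, Pow(-14, -1)) = Mul(F, Rational(-1, 14)) = Mul(Rational(-1, 14), F))
Add(Function('H')(104), -40546) = Add(Mul(Rational(-1, 14), 104), -40546) = Add(Rational(-52, 7), -40546) = Rational(-283874, 7)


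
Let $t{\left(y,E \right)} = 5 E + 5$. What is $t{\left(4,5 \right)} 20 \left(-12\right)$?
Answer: $-7200$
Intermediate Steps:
$t{\left(y,E \right)} = 5 + 5 E$
$t{\left(4,5 \right)} 20 \left(-12\right) = \left(5 + 5 \cdot 5\right) 20 \left(-12\right) = \left(5 + 25\right) 20 \left(-12\right) = 30 \cdot 20 \left(-12\right) = 600 \left(-12\right) = -7200$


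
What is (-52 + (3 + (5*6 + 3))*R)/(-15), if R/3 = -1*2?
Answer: 268/15 ≈ 17.867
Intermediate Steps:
R = -6 (R = 3*(-1*2) = 3*(-2) = -6)
(-52 + (3 + (5*6 + 3))*R)/(-15) = (-52 + (3 + (5*6 + 3))*(-6))/(-15) = (-52 + (3 + (30 + 3))*(-6))*(-1/15) = (-52 + (3 + 33)*(-6))*(-1/15) = (-52 + 36*(-6))*(-1/15) = (-52 - 216)*(-1/15) = -268*(-1/15) = 268/15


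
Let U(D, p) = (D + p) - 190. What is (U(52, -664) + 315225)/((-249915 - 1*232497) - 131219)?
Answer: -314423/613631 ≈ -0.51240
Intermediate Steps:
U(D, p) = -190 + D + p
(U(52, -664) + 315225)/((-249915 - 1*232497) - 131219) = ((-190 + 52 - 664) + 315225)/((-249915 - 1*232497) - 131219) = (-802 + 315225)/((-249915 - 232497) - 131219) = 314423/(-482412 - 131219) = 314423/(-613631) = 314423*(-1/613631) = -314423/613631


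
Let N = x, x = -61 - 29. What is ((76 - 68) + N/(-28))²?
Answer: 24649/196 ≈ 125.76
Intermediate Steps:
x = -90
N = -90
((76 - 68) + N/(-28))² = ((76 - 68) - 90/(-28))² = (8 - 90*(-1/28))² = (8 + 45/14)² = (157/14)² = 24649/196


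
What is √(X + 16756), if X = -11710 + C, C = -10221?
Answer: 15*I*√23 ≈ 71.938*I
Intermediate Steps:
X = -21931 (X = -11710 - 10221 = -21931)
√(X + 16756) = √(-21931 + 16756) = √(-5175) = 15*I*√23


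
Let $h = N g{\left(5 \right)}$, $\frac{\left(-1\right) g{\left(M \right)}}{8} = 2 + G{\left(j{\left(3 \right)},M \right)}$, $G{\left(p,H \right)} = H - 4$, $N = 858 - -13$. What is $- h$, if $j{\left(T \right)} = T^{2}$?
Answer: $20904$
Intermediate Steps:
$N = 871$ ($N = 858 + 13 = 871$)
$G{\left(p,H \right)} = -4 + H$ ($G{\left(p,H \right)} = H - 4 = -4 + H$)
$g{\left(M \right)} = 16 - 8 M$ ($g{\left(M \right)} = - 8 \left(2 + \left(-4 + M\right)\right) = - 8 \left(-2 + M\right) = 16 - 8 M$)
$h = -20904$ ($h = 871 \left(16 - 40\right) = 871 \left(-24\right) = -20904$)
$- h = \left(-1\right) \left(-20904\right) = 20904$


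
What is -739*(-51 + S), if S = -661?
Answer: 526168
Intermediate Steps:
-739*(-51 + S) = -739*(-51 - 661) = -739*(-712) = 526168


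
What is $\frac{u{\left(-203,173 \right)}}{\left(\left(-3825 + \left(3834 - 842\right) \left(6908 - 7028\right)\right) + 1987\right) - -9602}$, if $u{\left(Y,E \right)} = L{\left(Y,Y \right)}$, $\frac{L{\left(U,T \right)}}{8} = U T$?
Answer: $- \frac{82418}{87819} \approx -0.9385$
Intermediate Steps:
$L{\left(U,T \right)} = 8 T U$ ($L{\left(U,T \right)} = 8 U T = 8 T U$)
$u{\left(Y,E \right)} = 8 Y^{2}$ ($u{\left(Y,E \right)} = 8 Y Y = 8 Y^{2}$)
$\frac{u{\left(-203,173 \right)}}{\left(\left(-3825 + \left(3834 - 842\right) \left(6908 - 7028\right)\right) + 1987\right) - -9602} = \frac{8 \left(-203\right)^{2}}{\left(\left(-3825 + \left(3834 - 842\right) \left(6908 - 7028\right)\right) + 1987\right) - -9602} = \frac{8 \cdot 41209}{\left(\left(-3825 + 2992 \left(-120\right)\right) + 1987\right) + 9602} = \frac{329672}{\left(\left(-3825 - 359040\right) + 1987\right) + 9602} = \frac{329672}{\left(-362865 + 1987\right) + 9602} = \frac{329672}{-360878 + 9602} = \frac{329672}{-351276} = 329672 \left(- \frac{1}{351276}\right) = - \frac{82418}{87819}$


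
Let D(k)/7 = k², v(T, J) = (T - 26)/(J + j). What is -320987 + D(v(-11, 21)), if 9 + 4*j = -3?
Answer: -103990205/324 ≈ -3.2096e+5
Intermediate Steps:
j = -3 (j = -9/4 + (¼)*(-3) = -9/4 - ¾ = -3)
v(T, J) = (-26 + T)/(-3 + J) (v(T, J) = (T - 26)/(J - 3) = (-26 + T)/(-3 + J))
D(k) = 7*k²
-320987 + D(v(-11, 21)) = -320987 + 7*((-26 - 11)/(-3 + 21))² = -320987 + 7*(-37/18)² = -320987 + 7*(1369/324) = -320987 + 9583/324 = -103990205/324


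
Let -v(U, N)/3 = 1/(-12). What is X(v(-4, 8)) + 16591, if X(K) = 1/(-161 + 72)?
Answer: 1476598/89 ≈ 16591.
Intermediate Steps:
v(U, N) = ¼ (v(U, N) = -3/(-12) = -3*(-1/12) = ¼)
X(K) = -1/89 (X(K) = 1/(-89) = -1/89)
X(v(-4, 8)) + 16591 = -1/89 + 16591 = 1476598/89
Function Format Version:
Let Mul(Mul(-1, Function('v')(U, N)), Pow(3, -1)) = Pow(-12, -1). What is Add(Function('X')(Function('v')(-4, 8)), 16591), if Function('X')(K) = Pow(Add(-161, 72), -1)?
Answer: Rational(1476598, 89) ≈ 16591.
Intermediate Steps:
Function('v')(U, N) = Rational(1, 4) (Function('v')(U, N) = Mul(-3, Pow(-12, -1)) = Mul(-3, Rational(-1, 12)) = Rational(1, 4))
Function('X')(K) = Rational(-1, 89) (Function('X')(K) = Pow(-89, -1) = Rational(-1, 89))
Add(Function('X')(Function('v')(-4, 8)), 16591) = Add(Rational(-1, 89), 16591) = Rational(1476598, 89)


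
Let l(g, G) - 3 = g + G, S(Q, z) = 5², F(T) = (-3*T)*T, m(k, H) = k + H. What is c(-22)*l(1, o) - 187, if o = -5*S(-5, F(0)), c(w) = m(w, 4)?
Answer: 1991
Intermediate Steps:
m(k, H) = H + k
F(T) = -3*T²
S(Q, z) = 25
c(w) = 4 + w
o = -125 (o = -5*25 = -125)
l(g, G) = 3 + G + g (l(g, G) = 3 + (g + G) = 3 + (G + g) = 3 + G + g)
c(-22)*l(1, o) - 187 = (4 - 22)*(3 - 125 + 1) - 187 = -18*(-121) - 187 = 2178 - 187 = 1991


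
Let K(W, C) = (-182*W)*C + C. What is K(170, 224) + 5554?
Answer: -6924782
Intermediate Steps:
K(W, C) = C - 182*C*W (K(W, C) = -182*C*W + C = C - 182*C*W)
K(170, 224) + 5554 = 224*(1 - 182*170) + 5554 = 224*(1 - 30940) + 5554 = 224*(-30939) + 5554 = -6930336 + 5554 = -6924782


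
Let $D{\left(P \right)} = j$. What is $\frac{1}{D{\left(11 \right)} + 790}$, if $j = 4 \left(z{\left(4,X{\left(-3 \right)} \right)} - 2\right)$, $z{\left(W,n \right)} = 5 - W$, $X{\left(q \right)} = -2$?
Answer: $\frac{1}{786} \approx 0.0012723$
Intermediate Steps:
$j = -4$ ($j = 4 \left(\left(5 - 4\right) - 2\right) = 4 \left(1 - 2\right) = 4 \left(-1\right) = -4$)
$D{\left(P \right)} = -4$
$\frac{1}{D{\left(11 \right)} + 790} = \frac{1}{-4 + 790} = \frac{1}{786}$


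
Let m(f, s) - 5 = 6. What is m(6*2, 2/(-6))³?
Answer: 1331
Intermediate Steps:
m(f, s) = 11 (m(f, s) = 5 + 6 = 11)
m(6*2, 2/(-6))³ = 11³ = 1331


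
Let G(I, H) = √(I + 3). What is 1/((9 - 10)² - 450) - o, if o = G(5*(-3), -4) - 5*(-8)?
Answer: -17961/449 - 2*I*√3 ≈ -40.002 - 3.4641*I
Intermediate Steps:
G(I, H) = √(3 + I)
o = 40 + 2*I*√3 (o = √(3 + 5*(-3)) - 5*(-8) = √(3 - 15) + 40 = √(-12) + 40 = 2*I*√3 + 40 = 40 + 2*I*√3 ≈ 40.0 + 3.4641*I)
1/((9 - 10)² - 450) - o = 1/((9 - 10)² - 450) - (40 + 2*I*√3) = 1/((-1)² - 450) + (-40 - 2*I*√3) = 1/(1 - 450) + (-40 - 2*I*√3) = 1/(-449) + (-40 - 2*I*√3) = -1/449 + (-40 - 2*I*√3) = -17961/449 - 2*I*√3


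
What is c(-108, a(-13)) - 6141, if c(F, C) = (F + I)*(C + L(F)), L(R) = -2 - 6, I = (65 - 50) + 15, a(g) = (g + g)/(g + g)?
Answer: -5595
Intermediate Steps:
a(g) = 1 (a(g) = (2*g)/((2*g)) = (2*g)*(1/(2*g)) = 1)
I = 30 (I = 15 + 15 = 30)
L(R) = -8
c(F, C) = (-8 + C)*(30 + F) (c(F, C) = (F + 30)*(C - 8) = (30 + F)*(-8 + C) = (-8 + C)*(30 + F))
c(-108, a(-13)) - 6141 = (-240 - 8*(-108) + 30*1 + 1*(-108)) - 6141 = (-240 + 864 + 30 - 108) - 6141 = 546 - 6141 = -5595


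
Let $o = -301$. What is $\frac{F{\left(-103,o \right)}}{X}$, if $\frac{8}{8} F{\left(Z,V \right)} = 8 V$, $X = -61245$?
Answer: $\frac{2408}{61245} \approx 0.039317$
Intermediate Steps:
$F{\left(Z,V \right)} = 8 V$
$\frac{F{\left(-103,o \right)}}{X} = \frac{8 \left(-301\right)}{-61245} = \left(-2408\right) \left(- \frac{1}{61245}\right) = \frac{2408}{61245}$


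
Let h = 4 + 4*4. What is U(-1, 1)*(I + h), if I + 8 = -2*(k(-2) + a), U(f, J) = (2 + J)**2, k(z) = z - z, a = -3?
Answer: 162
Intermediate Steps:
k(z) = 0
h = 20 (h = 4 + 16 = 20)
I = -2 (I = -8 - 2*(0 - 3) = -8 - 2*(-3) = -8 + 6 = -2)
U(-1, 1)*(I + h) = (2 + 1)**2*(-2 + 20) = 3**2*18 = 9*18 = 162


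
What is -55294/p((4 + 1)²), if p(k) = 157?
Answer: -55294/157 ≈ -352.19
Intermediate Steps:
-55294/p((4 + 1)²) = -55294/157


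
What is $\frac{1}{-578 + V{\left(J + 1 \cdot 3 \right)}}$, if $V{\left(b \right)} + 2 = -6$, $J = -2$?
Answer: $- \frac{1}{586} \approx -0.0017065$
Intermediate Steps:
$V{\left(b \right)} = -8$ ($V{\left(b \right)} = -2 - 6 = -8$)
$\frac{1}{-578 + V{\left(J + 1 \cdot 3 \right)}} = \frac{1}{-578 - 8} = \frac{1}{-586} = - \frac{1}{586}$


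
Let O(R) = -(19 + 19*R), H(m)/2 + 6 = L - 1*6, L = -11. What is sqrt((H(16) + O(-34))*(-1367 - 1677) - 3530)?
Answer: I*sqrt(1772094) ≈ 1331.2*I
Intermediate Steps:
H(m) = -46 (H(m) = -12 + 2*(-11 - 1*6) = -12 + 2*(-11 - 6) = -12 + 2*(-17) = -12 - 34 = -46)
O(R) = -19 - 19*R (O(R) = -(19 + 19*R) = -19*(1 + R) = -19 - 19*R)
sqrt((H(16) + O(-34))*(-1367 - 1677) - 3530) = sqrt((-46 + (-19 - 19*(-34)))*(-1367 - 1677) - 3530) = sqrt((-46 + (-19 + 646))*(-3044) - 3530) = sqrt((-46 + 627)*(-3044) - 3530) = sqrt(581*(-3044) - 3530) = sqrt(-1768564 - 3530) = sqrt(-1772094) = I*sqrt(1772094)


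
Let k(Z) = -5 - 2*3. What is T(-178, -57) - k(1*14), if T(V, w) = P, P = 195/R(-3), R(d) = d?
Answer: -54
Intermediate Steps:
P = -65 (P = 195/(-3) = 195*(-⅓) = -65)
T(V, w) = -65
k(Z) = -11 (k(Z) = -5 - 6 = -11)
T(-178, -57) - k(1*14) = -65 - 1*(-11) = -65 + 11 = -54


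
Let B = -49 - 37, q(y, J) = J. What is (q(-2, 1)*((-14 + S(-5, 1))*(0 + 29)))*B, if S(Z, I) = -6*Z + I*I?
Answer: -42398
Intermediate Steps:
S(Z, I) = I² - 6*Z (S(Z, I) = -6*Z + I² = I² - 6*Z)
B = -86
(q(-2, 1)*((-14 + S(-5, 1))*(0 + 29)))*B = (1*((-14 + (1² - 6*(-5)))*(0 + 29)))*(-86) = (1*((-14 + (1 + 30))*29))*(-86) = (1*((-14 + 31)*29))*(-86) = (1*(17*29))*(-86) = (1*493)*(-86) = 493*(-86) = -42398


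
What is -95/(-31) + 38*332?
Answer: 391191/31 ≈ 12619.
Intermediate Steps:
-95/(-31) + 38*332 = -95*(-1/31) + 12616 = 95/31 + 12616 = 391191/31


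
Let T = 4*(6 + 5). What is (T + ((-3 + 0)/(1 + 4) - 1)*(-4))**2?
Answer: 63504/25 ≈ 2540.2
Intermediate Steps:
T = 44 (T = 4*11 = 44)
(T + ((-3 + 0)/(1 + 4) - 1)*(-4))**2 = (44 + ((-3 + 0)/(1 + 4) - 1)*(-4))**2 = (44 + (-3/5 - 1)*(-4))**2 = (44 - 8/5*(-4))**2 = (44 + 32/5)**2 = (252/5)**2 = 63504/25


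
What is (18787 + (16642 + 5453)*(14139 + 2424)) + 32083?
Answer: 366010355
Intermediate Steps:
(18787 + (16642 + 5453)*(14139 + 2424)) + 32083 = (18787 + 22095*16563) + 32083 = (18787 + 365959485) + 32083 = 365978272 + 32083 = 366010355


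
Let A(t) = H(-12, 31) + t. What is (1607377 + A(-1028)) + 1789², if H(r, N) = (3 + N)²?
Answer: 4808026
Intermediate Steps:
A(t) = 1156 + t (A(t) = (3 + 31)² + t = 34² + t = 1156 + t)
(1607377 + A(-1028)) + 1789² = (1607377 + (1156 - 1028)) + 1789² = (1607377 + 128) + 3200521 = 1607505 + 3200521 = 4808026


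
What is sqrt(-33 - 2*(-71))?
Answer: sqrt(109) ≈ 10.440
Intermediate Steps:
sqrt(-33 - 2*(-71)) = sqrt(-33 + 142) = sqrt(109)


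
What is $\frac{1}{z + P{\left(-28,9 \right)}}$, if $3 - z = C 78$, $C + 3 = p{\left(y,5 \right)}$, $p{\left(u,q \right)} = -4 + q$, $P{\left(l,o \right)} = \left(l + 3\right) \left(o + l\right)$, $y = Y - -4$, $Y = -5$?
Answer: $\frac{1}{634} \approx 0.0015773$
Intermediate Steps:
$y = -1$ ($y = -5 - -4 = -5 + 4 = -1$)
$P{\left(l,o \right)} = \left(3 + l\right) \left(l + o\right)$
$C = -2$ ($C = -3 + \left(-4 + 5\right) = -3 + 1 = -2$)
$z = 159$ ($z = 3 - \left(-2\right) 78 = 3 - -156 = 3 + 156 = 159$)
$\frac{1}{z + P{\left(-28,9 \right)}} = \frac{1}{159 + \left(\left(-28\right)^{2} + 3 \left(-28\right) + 3 \cdot 9 - 252\right)} = \frac{1}{159 + \left(784 - 84 + 27 - 252\right)} = \frac{1}{159 + 475} = \frac{1}{634}$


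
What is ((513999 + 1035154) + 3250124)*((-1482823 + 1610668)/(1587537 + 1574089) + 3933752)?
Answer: 59688861108142824369/3161626 ≈ 1.8879e+13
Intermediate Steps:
((513999 + 1035154) + 3250124)*((-1482823 + 1610668)/(1587537 + 1574089) + 3933752) = (1549153 + 3250124)*(127845/3161626 + 3933752) = 4799277*(127845*(1/3161626) + 3933752) = 4799277*(127845/3161626 + 3933752) = 4799277*(12437052728597/3161626) = 59688861108142824369/3161626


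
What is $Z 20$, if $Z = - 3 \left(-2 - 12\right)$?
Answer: $840$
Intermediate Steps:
$Z = 42$ ($Z = \left(-3\right) \left(-14\right) = 42$)
$Z 20 = 42 \cdot 20 = 840$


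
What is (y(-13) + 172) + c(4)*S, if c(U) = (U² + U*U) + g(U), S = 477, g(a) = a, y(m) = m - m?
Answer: 17344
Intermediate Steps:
y(m) = 0
c(U) = U + 2*U² (c(U) = (U² + U*U) + U = (U² + U²) + U = 2*U² + U = U + 2*U²)
(y(-13) + 172) + c(4)*S = (0 + 172) + (4*(1 + 2*4))*477 = 172 + (4*(1 + 8))*477 = 172 + (4*9)*477 = 172 + 36*477 = 172 + 17172 = 17344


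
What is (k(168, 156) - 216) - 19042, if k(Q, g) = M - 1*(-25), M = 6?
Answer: -19227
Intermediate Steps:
k(Q, g) = 31 (k(Q, g) = 6 - 1*(-25) = 6 + 25 = 31)
(k(168, 156) - 216) - 19042 = (31 - 216) - 19042 = -185 - 19042 = -19227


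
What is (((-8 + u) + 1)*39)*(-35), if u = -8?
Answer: 20475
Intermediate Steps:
(((-8 + u) + 1)*39)*(-35) = (((-8 - 8) + 1)*39)*(-35) = ((-16 + 1)*39)*(-35) = -15*39*(-35) = -585*(-35) = 20475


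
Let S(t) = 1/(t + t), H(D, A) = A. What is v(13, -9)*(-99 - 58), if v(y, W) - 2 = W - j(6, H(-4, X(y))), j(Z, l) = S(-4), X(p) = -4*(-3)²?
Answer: 8635/8 ≈ 1079.4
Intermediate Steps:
X(p) = -36 (X(p) = -4*9 = -36)
S(t) = 1/(2*t)
j(Z, l) = -⅛ (j(Z, l) = (½)/(-4) = (½)*(-¼) = -⅛)
v(y, W) = 17/8 + W (v(y, W) = 2 + (W - 1*(-⅛)) = 2 + (W + ⅛) = 2 + (⅛ + W) = 17/8 + W)
v(13, -9)*(-99 - 58) = (17/8 - 9)*(-99 - 58) = -55/8*(-157) = 8635/8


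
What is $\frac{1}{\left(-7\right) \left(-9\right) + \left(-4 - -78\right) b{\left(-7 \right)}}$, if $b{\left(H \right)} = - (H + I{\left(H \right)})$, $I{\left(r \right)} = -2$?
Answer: $\frac{1}{729} \approx 0.0013717$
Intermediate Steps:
$b{\left(H \right)} = 2 - H$ ($b{\left(H \right)} = - (H - 2) = - (-2 + H) = 2 - H$)
$\frac{1}{\left(-7\right) \left(-9\right) + \left(-4 - -78\right) b{\left(-7 \right)}} = \frac{1}{\left(-7\right) \left(-9\right) + \left(-4 - -78\right) \left(2 - -7\right)} = \frac{1}{63 + \left(-4 + 78\right) \left(2 + 7\right)} = \frac{1}{63 + 74 \cdot 9} = \frac{1}{63 + 666} = \frac{1}{729}$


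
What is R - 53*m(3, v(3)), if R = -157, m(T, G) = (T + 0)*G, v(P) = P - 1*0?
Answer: -634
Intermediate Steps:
v(P) = P (v(P) = P + 0 = P)
m(T, G) = G*T (m(T, G) = T*G = G*T)
R - 53*m(3, v(3)) = -157 - 159*3 = -157 - 53*9 = -157 - 477 = -634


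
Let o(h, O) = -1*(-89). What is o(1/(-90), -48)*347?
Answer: 30883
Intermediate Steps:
o(h, O) = 89
o(1/(-90), -48)*347 = 89*347 = 30883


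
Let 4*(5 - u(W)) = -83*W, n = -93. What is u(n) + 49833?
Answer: 191633/4 ≈ 47908.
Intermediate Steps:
u(W) = 5 + 83*W/4 (u(W) = 5 - (-83)*W/4 = 5 + 83*W/4)
u(n) + 49833 = (5 + (83/4)*(-93)) + 49833 = (5 - 7719/4) + 49833 = -7699/4 + 49833 = 191633/4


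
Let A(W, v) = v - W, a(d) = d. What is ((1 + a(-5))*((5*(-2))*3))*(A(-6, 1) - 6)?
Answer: 120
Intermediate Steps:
((1 + a(-5))*((5*(-2))*3))*(A(-6, 1) - 6) = ((1 - 5)*((5*(-2))*3))*((1 - 1*(-6)) - 6) = (-(-40)*3)*((1 + 6) - 6) = (-4*(-30))*(7 - 6) = 120*1 = 120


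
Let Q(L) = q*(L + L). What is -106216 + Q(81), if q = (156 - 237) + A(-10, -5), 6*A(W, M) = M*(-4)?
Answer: -118798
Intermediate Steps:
A(W, M) = -2*M/3 (A(W, M) = (M*(-4))/6 = (-4*M)/6 = -2*M/3)
q = -233/3 (q = (156 - 237) - 2/3*(-5) = -81 + 10/3 = -233/3 ≈ -77.667)
Q(L) = -466*L/3 (Q(L) = -233*(L + L)/3 = -466*L/3)
-106216 + Q(81) = -106216 - 466/3*81 = -106216 - 12582 = -118798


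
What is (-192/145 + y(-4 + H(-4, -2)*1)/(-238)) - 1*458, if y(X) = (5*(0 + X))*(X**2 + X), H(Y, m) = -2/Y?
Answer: -18090369/39440 ≈ -458.68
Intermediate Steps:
y(X) = 5*X*(X + X**2) (y(X) = (5*X)*(X + X**2) = 5*X*(X + X**2))
(-192/145 + y(-4 + H(-4, -2)*1)/(-238)) - 1*458 = (-192/145 + (5*(-4 - 2/(-4)*1)**2*(1 + (-4 - 2/(-4)*1)))/(-238)) - 1*458 = (-192*1/145 + (5*(-4 - 2*(-1/4)*1)**2*(1 + (-4 - 2*(-1/4)*1)))*(-1/238)) - 458 = (-192/145 + (5*(-4 + (1/2)*1)**2*(1 + (-4 + (1/2)*1)))*(-1/238)) - 458 = (-192/145 + (5*(-4 + 1/2)**2*(1 + (-4 + 1/2)))*(-1/238)) - 458 = (-192/145 + (5*(-7/2)**2*(1 - 7/2))*(-1/238)) - 458 = (-192/145 + (5*(49/4)*(-5/2))*(-1/238)) - 458 = (-192/145 - 1225/8*(-1/238)) - 458 = (-192/145 + 175/272) - 458 = -26849/39440 - 458 = -18090369/39440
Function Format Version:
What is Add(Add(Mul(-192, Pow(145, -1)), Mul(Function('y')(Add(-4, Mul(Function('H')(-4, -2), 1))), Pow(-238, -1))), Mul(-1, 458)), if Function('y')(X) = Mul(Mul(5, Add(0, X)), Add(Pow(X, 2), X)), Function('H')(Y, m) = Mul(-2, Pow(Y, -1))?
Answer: Rational(-18090369, 39440) ≈ -458.68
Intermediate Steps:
Function('y')(X) = Mul(5, X, Add(X, Pow(X, 2))) (Function('y')(X) = Mul(Mul(5, X), Add(X, Pow(X, 2))) = Mul(5, X, Add(X, Pow(X, 2))))
Add(Add(Mul(-192, Pow(145, -1)), Mul(Function('y')(Add(-4, Mul(Function('H')(-4, -2), 1))), Pow(-238, -1))), Mul(-1, 458)) = Add(Add(Mul(-192, Pow(145, -1)), Mul(Mul(5, Pow(Add(-4, Mul(Mul(-2, Pow(-4, -1)), 1)), 2), Add(1, Add(-4, Mul(Mul(-2, Pow(-4, -1)), 1)))), Pow(-238, -1))), Mul(-1, 458)) = Add(Add(Mul(-192, Rational(1, 145)), Mul(Mul(5, Pow(Add(-4, Mul(Mul(-2, Rational(-1, 4)), 1)), 2), Add(1, Add(-4, Mul(Mul(-2, Rational(-1, 4)), 1)))), Rational(-1, 238))), -458) = Add(Add(Rational(-192, 145), Mul(Mul(5, Pow(Add(-4, Mul(Rational(1, 2), 1)), 2), Add(1, Add(-4, Mul(Rational(1, 2), 1)))), Rational(-1, 238))), -458) = Add(Add(Rational(-192, 145), Mul(Mul(5, Pow(Add(-4, Rational(1, 2)), 2), Add(1, Add(-4, Rational(1, 2)))), Rational(-1, 238))), -458) = Add(Add(Rational(-192, 145), Mul(Mul(5, Pow(Rational(-7, 2), 2), Add(1, Rational(-7, 2))), Rational(-1, 238))), -458) = Add(Add(Rational(-192, 145), Mul(Mul(5, Rational(49, 4), Rational(-5, 2)), Rational(-1, 238))), -458) = Add(Add(Rational(-192, 145), Mul(Rational(-1225, 8), Rational(-1, 238))), -458) = Add(Add(Rational(-192, 145), Rational(175, 272)), -458) = Add(Rational(-26849, 39440), -458) = Rational(-18090369, 39440)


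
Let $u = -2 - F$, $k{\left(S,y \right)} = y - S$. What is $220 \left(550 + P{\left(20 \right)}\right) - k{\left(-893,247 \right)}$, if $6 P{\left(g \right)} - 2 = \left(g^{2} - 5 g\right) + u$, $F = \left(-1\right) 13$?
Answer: $\frac{394010}{3} \approx 1.3134 \cdot 10^{5}$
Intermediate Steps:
$F = -13$
$u = 11$ ($u = -2 - -13 = -2 + 13 = 11$)
$P{\left(g \right)} = \frac{13}{6} - \frac{5 g}{6} + \frac{g^{2}}{6}$ ($P{\left(g \right)} = \frac{1}{3} + \frac{\left(g^{2} - 5 g\right) + 11}{6} = \frac{1}{3} + \frac{11 + g^{2} - 5 g}{6} = \frac{1}{3} + \left(\frac{11}{6} - \frac{5 g}{6} + \frac{g^{2}}{6}\right) = \frac{13}{6} - \frac{5 g}{6} + \frac{g^{2}}{6}$)
$220 \left(550 + P{\left(20 \right)}\right) - k{\left(-893,247 \right)} = 220 \left(550 + \left(\frac{13}{6} - \frac{50}{3} + \frac{20^{2}}{6}\right)\right) - \left(247 - -893\right) = 220 \left(550 + \left(\frac{13}{6} - \frac{50}{3} + \frac{1}{6} \cdot 400\right)\right) - \left(247 + 893\right) = 220 \left(550 + \left(\frac{13}{6} - \frac{50}{3} + \frac{200}{3}\right)\right) - 1140 = 220 \left(550 + \frac{313}{6}\right) - 1140 = 220 \cdot \frac{3613}{6} - 1140 = \frac{397430}{3} - 1140 = \frac{394010}{3}$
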